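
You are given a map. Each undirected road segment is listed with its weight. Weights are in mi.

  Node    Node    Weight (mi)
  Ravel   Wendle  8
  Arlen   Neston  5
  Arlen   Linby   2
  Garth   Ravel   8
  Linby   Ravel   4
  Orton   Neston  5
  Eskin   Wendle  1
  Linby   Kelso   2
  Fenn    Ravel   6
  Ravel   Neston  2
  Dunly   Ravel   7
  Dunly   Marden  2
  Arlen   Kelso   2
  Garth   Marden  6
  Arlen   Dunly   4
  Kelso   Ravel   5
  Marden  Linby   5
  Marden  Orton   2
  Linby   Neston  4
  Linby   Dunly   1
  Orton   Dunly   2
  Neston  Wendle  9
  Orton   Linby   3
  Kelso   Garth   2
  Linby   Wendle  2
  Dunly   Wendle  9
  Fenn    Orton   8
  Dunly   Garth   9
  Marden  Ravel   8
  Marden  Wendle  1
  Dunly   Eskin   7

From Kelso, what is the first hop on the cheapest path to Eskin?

Linby

Candidate routes:
Kelso → Linby → Dunly → Marden → Wendle → Eskin: 2+1+2+1+1 = 7
Kelso → Linby → Wendle → Eskin: 2+2+1 = 5
Kelso → Arlen → Linby → Wendle → Eskin: 2+2+2+1 = 7
The minimum is 5 mi via Kelso → Linby → Wendle → Eskin.
So from Kelso the first move is to Linby.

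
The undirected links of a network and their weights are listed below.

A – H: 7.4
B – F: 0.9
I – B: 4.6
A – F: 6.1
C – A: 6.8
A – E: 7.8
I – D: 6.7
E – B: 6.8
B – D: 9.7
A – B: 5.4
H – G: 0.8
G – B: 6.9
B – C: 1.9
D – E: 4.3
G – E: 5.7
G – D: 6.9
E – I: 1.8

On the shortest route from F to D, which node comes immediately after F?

B

Compare a few routes:
F → B → D: 0.9+9.7 = 10.6
F → B → E → D: 0.9+6.8+4.3 = 12
F → B → I → E → D: 0.9+4.6+1.8+4.3 = 11.6
F → B → I → D: 0.9+4.6+6.7 = 12.2
The minimum is 10.6 via F → B → D.
So from F the first move is to B.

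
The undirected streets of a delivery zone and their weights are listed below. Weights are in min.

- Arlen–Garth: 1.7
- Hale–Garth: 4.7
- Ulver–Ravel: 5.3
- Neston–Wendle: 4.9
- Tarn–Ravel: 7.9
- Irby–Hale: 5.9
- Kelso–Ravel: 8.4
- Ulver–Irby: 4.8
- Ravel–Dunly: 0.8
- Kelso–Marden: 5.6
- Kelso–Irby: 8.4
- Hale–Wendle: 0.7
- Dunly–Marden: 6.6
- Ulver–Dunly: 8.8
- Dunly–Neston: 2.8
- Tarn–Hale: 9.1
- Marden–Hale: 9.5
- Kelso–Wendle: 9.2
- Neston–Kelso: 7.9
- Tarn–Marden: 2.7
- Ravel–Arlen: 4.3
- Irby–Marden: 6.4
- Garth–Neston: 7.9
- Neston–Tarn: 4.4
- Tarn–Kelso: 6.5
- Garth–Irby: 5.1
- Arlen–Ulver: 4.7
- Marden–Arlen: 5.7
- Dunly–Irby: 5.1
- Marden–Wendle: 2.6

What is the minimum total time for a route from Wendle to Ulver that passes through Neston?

Shortest Wendle→Neston: Wendle → Neston = 4.9
Shortest Neston→Ulver: Neston → Dunly → Ravel → Ulver = 8.9
Total via Neston: 4.9 + 8.9 = 13.8 min.

13.8 min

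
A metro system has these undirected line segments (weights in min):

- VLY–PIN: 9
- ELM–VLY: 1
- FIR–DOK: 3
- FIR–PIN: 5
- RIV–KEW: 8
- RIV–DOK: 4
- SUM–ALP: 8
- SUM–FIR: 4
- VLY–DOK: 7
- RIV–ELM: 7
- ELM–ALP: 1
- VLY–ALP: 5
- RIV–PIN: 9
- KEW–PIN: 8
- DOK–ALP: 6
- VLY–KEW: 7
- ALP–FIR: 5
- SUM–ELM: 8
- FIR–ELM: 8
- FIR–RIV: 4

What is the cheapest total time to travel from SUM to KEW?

16 min

Candidate routes:
SUM - FIR - RIV - KEW: 4+4+8 = 16
SUM - FIR - PIN - KEW: 4+5+8 = 17
SUM - FIR - ALP - ELM - VLY - KEW: 4+5+1+1+7 = 18
SUM - ALP - ELM - VLY - KEW: 8+1+1+7 = 17
The minimum is 16 min via SUM - FIR - RIV - KEW.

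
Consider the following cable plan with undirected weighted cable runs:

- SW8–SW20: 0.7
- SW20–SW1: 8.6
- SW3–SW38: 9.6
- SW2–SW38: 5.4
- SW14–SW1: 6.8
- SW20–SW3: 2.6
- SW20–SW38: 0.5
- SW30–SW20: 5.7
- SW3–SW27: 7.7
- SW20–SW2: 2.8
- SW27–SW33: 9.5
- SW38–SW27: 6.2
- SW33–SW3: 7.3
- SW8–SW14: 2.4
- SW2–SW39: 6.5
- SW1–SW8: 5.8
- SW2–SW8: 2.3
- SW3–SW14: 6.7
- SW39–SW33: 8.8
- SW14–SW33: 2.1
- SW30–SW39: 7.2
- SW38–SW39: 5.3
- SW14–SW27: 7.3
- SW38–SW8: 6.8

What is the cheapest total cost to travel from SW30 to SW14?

8.8

Settle nodes by increasing distance from SW30:
SW30: 0
SW20: 5.7  (via SW30)
SW38: 6.2  (via SW20)
SW8: 6.4  (via SW20)
SW39: 7.2  (via SW30)
SW3: 8.3  (via SW20)
SW2: 8.5  (via SW20)
SW14: 8.8  (via SW8)
Shortest route: SW30 → SW20 → SW8 → SW14 = 8.8.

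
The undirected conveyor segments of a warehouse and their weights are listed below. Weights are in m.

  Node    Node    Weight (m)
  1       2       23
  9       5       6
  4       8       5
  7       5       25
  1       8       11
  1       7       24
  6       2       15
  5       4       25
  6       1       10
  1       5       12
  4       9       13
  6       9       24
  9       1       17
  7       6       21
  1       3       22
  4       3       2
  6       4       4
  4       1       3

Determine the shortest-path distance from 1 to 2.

22 m

Compare a few routes:
1 - 2: 23 = 23
1 - 4 - 6 - 2: 3+4+15 = 22
The minimum is 22 m via 1 - 4 - 6 - 2.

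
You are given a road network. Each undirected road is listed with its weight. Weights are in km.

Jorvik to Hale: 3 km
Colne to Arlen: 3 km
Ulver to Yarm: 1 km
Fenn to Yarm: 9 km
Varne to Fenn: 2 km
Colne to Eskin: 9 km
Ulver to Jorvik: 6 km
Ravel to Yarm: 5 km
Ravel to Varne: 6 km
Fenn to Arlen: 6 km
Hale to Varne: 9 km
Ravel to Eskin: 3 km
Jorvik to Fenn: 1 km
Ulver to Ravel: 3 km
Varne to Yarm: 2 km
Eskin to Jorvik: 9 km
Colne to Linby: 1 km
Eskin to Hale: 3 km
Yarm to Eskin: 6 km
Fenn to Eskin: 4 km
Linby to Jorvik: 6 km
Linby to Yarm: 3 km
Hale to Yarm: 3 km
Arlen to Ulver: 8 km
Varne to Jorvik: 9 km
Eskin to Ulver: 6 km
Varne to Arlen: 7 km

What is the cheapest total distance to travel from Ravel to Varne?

6 km

Shortest distances from Ravel:
Ravel: 0
Eskin: 3  (via Ravel)
Ulver: 3  (via Ravel)
Yarm: 4  (via Ulver)
Hale: 6  (via Eskin)
Varne: 6  (via Ravel)
Shortest route: Ravel → Varne = 6 km.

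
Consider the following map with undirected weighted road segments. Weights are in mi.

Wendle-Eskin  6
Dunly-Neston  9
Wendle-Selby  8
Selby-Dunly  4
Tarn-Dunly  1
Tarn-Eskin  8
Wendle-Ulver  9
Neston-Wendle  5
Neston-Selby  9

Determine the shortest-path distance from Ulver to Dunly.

21 mi

Compare a few routes:
Ulver - Wendle - Neston - Dunly: 9+5+9 = 23
Ulver - Wendle - Selby - Dunly: 9+8+4 = 21
Ulver - Wendle - Neston - Selby - Dunly: 9+5+9+4 = 27
Ulver - Wendle - Eskin - Tarn - Dunly: 9+6+8+1 = 24
The minimum is 21 mi via Ulver - Wendle - Selby - Dunly.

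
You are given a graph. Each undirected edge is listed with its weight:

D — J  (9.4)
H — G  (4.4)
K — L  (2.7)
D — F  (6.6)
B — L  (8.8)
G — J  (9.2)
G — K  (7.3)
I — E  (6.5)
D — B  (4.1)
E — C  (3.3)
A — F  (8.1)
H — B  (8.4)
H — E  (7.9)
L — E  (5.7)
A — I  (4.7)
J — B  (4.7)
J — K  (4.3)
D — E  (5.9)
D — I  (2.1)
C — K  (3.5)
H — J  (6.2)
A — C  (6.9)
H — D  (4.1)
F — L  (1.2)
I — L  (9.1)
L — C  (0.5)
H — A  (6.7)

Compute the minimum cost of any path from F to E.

Settle nodes by increasing distance from F:
F: 0
L: 1.2  (via F)
C: 1.7  (via L)
K: 3.9  (via L)
E: 5  (via C)
Shortest route: F–L–C–E = 5.

5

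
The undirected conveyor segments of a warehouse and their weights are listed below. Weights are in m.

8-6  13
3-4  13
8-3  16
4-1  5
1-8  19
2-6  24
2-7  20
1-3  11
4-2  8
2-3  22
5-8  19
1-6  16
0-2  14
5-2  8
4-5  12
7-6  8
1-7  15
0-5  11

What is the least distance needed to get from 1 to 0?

Enumerating some paths:
1–4–2–5–0: 5+8+8+11 = 32
1–4–5–0: 5+12+11 = 28
1–4–2–0: 5+8+14 = 27
Cheapest is 1–4–2–0 at 27 m.

27 m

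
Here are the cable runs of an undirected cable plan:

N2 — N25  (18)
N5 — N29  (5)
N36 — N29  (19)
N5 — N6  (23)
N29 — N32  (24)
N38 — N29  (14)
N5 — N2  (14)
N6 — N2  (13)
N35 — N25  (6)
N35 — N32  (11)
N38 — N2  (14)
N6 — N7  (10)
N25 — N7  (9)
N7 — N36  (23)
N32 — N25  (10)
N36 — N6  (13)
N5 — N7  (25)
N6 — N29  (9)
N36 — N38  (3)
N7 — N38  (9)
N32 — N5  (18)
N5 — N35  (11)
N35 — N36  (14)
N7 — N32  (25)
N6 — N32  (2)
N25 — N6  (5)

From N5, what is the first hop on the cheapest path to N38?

N29

Compare a few routes:
N5 - N29 - N36 - N38: 5+19+3 = 27
N5 - N29 - N38: 5+14 = 19
The minimum is 19 via N5 - N29 - N38.
So from N5 the first move is to N29.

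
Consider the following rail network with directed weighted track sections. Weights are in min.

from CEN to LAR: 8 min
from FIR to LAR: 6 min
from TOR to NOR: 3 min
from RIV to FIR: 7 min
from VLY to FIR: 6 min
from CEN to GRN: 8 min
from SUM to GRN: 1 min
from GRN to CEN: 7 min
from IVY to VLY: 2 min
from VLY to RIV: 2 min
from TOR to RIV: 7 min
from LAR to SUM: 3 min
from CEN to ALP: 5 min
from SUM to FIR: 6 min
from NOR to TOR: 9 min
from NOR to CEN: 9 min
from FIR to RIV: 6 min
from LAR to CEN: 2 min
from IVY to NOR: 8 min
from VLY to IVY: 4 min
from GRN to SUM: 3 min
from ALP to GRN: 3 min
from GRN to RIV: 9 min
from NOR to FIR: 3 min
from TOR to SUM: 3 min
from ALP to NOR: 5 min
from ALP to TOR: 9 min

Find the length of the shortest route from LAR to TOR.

Enumerating some paths:
LAR → CEN → ALP → TOR: 2+5+9 = 16
LAR → CEN → ALP → NOR → TOR: 2+5+5+9 = 21
The minimum is 16 min via LAR → CEN → ALP → TOR.

16 min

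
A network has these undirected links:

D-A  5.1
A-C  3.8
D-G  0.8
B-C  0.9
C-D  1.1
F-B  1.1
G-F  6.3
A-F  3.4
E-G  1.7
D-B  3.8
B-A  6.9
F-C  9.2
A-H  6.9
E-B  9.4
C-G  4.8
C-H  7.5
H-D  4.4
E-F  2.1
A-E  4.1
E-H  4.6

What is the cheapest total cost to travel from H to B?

Candidate routes:
H - C - B: 7.5+0.9 = 8.4
H - D - B: 4.4+3.8 = 8.2
H - D - C - B: 4.4+1.1+0.9 = 6.4
H - E - F - B: 4.6+2.1+1.1 = 7.8
Cheapest is H - D - C - B at 6.4.

6.4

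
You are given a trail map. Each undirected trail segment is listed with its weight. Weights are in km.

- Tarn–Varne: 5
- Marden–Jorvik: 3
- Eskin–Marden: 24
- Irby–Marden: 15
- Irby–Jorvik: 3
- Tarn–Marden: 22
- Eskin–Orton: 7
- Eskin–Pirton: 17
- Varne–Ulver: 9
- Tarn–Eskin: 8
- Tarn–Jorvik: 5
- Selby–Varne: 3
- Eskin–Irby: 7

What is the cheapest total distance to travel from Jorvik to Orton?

Enumerating some paths:
Jorvik → Irby → Eskin → Orton: 3+7+7 = 17
Jorvik → Tarn → Eskin → Orton: 5+8+7 = 20
The minimum is 17 km via Jorvik → Irby → Eskin → Orton.

17 km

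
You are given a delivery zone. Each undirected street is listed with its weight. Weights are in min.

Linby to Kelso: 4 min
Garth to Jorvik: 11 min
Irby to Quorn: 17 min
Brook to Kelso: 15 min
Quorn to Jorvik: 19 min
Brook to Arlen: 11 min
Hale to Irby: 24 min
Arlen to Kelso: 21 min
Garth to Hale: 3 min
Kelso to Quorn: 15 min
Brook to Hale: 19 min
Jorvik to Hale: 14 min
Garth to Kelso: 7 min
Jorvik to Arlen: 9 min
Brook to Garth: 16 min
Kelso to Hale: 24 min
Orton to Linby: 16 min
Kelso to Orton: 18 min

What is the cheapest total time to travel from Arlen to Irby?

Compare a few routes:
Arlen → Jorvik → Quorn → Irby: 9+19+17 = 45
Arlen → Jorvik → Garth → Hale → Irby: 9+11+3+24 = 47
Arlen → Jorvik → Hale → Irby: 9+14+24 = 47
Cheapest is Arlen → Jorvik → Quorn → Irby at 45 min.

45 min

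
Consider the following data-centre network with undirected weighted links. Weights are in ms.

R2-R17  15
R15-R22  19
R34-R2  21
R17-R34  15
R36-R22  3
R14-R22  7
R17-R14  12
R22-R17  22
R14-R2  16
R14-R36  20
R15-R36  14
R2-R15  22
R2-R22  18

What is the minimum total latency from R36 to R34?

Running Dijkstra from R36:
R36: 0
R22: 3  (via R36)
R14: 10  (via R22)
R15: 14  (via R36)
R2: 21  (via R22)
R17: 22  (via R14)
R34: 37  (via R17)
Shortest route: R36–R22–R14–R17–R34 = 37 ms.

37 ms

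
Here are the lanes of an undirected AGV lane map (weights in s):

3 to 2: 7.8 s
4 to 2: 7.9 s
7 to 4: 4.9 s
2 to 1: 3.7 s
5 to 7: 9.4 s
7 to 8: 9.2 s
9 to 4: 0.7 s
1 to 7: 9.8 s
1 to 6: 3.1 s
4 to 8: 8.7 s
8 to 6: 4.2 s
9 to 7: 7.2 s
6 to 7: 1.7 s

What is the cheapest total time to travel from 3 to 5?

25.7 s

Candidate routes:
3 → 2 → 1 → 6 → 7 → 5: 7.8+3.7+3.1+1.7+9.4 = 25.7
3 → 2 → 4 → 7 → 5: 7.8+7.9+4.9+9.4 = 30
3 → 2 → 1 → 7 → 5: 7.8+3.7+9.8+9.4 = 30.7
Cheapest is 3 → 2 → 1 → 6 → 7 → 5 at 25.7 s.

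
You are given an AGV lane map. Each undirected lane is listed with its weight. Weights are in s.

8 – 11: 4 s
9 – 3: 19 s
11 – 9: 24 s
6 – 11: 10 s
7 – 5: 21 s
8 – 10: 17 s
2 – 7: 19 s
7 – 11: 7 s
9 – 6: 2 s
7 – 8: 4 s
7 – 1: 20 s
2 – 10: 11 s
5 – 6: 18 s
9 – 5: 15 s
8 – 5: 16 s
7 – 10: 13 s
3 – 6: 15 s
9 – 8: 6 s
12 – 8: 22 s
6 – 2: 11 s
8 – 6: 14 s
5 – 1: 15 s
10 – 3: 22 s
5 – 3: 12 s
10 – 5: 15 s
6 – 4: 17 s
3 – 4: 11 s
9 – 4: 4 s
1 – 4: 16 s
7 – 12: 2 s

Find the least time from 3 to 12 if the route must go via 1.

Shortest 3→1: 3 → 4 → 1 = 27
Best 1 to 12: 1 → 7 → 12 costing 22
Total via 1: 27 + 22 = 49 s.

49 s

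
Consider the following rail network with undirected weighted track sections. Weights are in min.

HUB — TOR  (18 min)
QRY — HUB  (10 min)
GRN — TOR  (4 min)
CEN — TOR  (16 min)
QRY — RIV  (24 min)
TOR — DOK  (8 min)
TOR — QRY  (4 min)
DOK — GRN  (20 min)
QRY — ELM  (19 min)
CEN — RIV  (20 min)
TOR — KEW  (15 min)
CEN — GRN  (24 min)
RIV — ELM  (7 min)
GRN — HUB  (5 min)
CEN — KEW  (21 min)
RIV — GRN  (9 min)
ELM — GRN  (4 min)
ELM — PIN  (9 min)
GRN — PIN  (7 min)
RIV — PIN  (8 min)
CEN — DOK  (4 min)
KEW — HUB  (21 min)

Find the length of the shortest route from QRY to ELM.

12 min

Compare a few routes:
QRY - HUB - GRN - ELM: 10+5+4 = 19
QRY - ELM: 19 = 19
QRY - TOR - GRN - ELM: 4+4+4 = 12
The minimum is 12 min via QRY - TOR - GRN - ELM.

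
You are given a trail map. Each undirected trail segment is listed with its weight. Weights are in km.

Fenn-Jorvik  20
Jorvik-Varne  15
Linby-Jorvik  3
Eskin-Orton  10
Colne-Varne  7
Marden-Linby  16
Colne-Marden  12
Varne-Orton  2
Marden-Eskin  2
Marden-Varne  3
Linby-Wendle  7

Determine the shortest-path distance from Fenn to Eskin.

40 km

Shortest distances from Fenn:
Fenn: 0
Jorvik: 20  (via Fenn)
Linby: 23  (via Jorvik)
Wendle: 30  (via Linby)
Varne: 35  (via Jorvik)
Orton: 37  (via Varne)
Marden: 38  (via Varne)
Eskin: 40  (via Marden)
Shortest route: Fenn → Jorvik → Varne → Marden → Eskin = 40 km.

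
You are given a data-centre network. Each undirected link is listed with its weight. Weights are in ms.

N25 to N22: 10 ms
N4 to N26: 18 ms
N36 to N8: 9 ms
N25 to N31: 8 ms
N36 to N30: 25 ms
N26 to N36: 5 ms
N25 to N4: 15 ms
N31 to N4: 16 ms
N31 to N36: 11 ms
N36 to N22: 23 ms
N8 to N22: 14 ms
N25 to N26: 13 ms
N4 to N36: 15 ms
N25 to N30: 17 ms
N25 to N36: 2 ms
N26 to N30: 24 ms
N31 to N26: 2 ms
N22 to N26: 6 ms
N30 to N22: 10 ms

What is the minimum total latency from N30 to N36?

Compare a few routes:
N30–N25–N36: 17+2 = 19
N30–N22–N26–N36: 10+6+5 = 21
The minimum is 19 ms via N30–N25–N36.

19 ms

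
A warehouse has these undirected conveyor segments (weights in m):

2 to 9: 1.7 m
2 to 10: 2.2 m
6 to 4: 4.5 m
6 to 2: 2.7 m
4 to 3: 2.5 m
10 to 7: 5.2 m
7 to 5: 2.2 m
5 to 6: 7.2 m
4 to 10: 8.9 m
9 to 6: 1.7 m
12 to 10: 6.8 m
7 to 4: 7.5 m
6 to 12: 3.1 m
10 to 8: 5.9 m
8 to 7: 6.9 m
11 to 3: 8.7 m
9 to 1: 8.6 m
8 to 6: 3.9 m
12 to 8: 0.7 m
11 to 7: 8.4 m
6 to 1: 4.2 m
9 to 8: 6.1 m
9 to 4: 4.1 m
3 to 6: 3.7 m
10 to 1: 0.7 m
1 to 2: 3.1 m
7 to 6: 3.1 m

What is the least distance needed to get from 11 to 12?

14.6 m

Compare a few routes:
11 - 7 - 6 - 8 - 12: 8.4+3.1+3.9+0.7 = 16.1
11 - 7 - 8 - 12: 8.4+6.9+0.7 = 16
11 - 3 - 6 - 12: 8.7+3.7+3.1 = 15.5
11 - 7 - 6 - 12: 8.4+3.1+3.1 = 14.6
The minimum is 14.6 m via 11 - 7 - 6 - 12.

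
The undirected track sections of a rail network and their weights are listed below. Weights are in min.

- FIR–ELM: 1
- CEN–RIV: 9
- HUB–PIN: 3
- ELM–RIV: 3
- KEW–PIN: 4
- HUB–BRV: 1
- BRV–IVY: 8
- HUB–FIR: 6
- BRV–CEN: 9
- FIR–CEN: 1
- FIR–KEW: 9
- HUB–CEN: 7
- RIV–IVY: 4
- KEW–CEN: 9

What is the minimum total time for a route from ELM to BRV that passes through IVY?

Best ELM to IVY: ELM–RIV–IVY costing 7
Best IVY to BRV: IVY–BRV costing 8
Total via IVY: 7 + 8 = 15 min.

15 min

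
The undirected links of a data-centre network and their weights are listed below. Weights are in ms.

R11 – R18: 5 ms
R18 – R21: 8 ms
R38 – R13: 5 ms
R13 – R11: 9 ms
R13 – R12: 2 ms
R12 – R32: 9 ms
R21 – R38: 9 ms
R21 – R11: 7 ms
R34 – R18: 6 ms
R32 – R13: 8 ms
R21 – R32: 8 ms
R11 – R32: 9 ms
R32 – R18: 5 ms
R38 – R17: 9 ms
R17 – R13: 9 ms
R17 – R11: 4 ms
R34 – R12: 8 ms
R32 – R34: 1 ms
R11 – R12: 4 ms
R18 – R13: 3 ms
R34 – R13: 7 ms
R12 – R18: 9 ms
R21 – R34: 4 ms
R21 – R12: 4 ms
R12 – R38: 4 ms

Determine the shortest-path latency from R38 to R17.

9 ms

Compare a few routes:
R38 → R12 → R11 → R17: 4+4+4 = 12
R38 → R13 → R17: 5+9 = 14
R38 → R17: 9 = 9
The minimum is 9 ms via R38 → R17.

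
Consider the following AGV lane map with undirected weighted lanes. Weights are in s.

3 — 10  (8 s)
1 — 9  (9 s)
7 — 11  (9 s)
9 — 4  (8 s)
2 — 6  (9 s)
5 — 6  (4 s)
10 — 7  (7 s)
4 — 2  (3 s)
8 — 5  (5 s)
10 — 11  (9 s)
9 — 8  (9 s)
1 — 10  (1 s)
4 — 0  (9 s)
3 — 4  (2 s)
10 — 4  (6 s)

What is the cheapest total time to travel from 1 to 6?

Running Dijkstra from 1:
1: 0
10: 1  (via 1)
4: 7  (via 10)
7: 8  (via 10)
3: 9  (via 10)
9: 9  (via 1)
2: 10  (via 4)
11: 10  (via 10)
0: 16  (via 4)
8: 18  (via 9)
6: 19  (via 2)
Shortest route: 1–10–4–2–6 = 19 s.

19 s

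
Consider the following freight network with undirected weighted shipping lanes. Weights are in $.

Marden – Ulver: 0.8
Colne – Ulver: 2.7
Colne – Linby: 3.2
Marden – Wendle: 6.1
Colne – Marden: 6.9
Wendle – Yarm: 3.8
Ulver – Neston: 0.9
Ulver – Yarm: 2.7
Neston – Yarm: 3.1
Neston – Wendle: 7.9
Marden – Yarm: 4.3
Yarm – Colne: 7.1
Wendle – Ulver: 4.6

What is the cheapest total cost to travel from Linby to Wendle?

$10.5

Shortest distances from Linby:
Linby: 0
Colne: 3.2  (via Linby)
Ulver: 5.9  (via Colne)
Marden: 6.7  (via Ulver)
Neston: 6.8  (via Ulver)
Yarm: 8.6  (via Ulver)
Wendle: 10.5  (via Ulver)
Shortest route: Linby–Colne–Ulver–Wendle = $10.5.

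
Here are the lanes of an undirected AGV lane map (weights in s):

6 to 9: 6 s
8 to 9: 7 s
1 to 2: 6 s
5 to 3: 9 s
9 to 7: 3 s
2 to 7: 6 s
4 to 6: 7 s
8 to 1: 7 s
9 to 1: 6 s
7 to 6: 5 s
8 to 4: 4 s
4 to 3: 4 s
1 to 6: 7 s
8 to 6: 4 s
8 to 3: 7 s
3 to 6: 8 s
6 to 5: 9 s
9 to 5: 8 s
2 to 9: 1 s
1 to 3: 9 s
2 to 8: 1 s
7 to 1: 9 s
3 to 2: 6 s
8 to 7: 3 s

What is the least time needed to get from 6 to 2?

5 s

Enumerating some paths:
6–9–2: 6+1 = 7
6–8–2: 4+1 = 5
Cheapest is 6–8–2 at 5 s.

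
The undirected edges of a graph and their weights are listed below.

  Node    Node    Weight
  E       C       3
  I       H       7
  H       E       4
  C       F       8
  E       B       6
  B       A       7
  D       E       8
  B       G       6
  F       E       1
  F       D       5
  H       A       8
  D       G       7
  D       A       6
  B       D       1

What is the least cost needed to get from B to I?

17

Compare a few routes:
B → E → H → I: 6+4+7 = 17
B → D → F → E → H → I: 1+5+1+4+7 = 18
B → D → E → H → I: 1+8+4+7 = 20
Cheapest is B → E → H → I at 17.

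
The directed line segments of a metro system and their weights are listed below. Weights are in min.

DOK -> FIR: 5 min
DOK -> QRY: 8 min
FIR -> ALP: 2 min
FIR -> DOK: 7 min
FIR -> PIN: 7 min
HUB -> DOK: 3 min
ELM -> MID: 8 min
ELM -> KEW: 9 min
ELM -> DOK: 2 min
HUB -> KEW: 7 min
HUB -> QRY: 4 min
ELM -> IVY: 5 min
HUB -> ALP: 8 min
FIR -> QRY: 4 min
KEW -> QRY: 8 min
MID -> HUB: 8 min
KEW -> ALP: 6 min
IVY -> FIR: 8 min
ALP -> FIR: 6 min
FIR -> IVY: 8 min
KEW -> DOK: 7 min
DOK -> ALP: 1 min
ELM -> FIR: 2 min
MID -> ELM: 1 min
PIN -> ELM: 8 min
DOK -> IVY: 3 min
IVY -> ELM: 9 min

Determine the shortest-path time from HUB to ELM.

15 min

Candidate routes:
HUB - DOK - FIR - IVY - ELM: 3+5+8+9 = 25
HUB - DOK - IVY - ELM: 3+3+9 = 15
HUB - DOK - ALP - FIR - PIN - ELM: 3+1+6+7+8 = 25
HUB - DOK - FIR - PIN - ELM: 3+5+7+8 = 23
The minimum is 15 min via HUB - DOK - IVY - ELM.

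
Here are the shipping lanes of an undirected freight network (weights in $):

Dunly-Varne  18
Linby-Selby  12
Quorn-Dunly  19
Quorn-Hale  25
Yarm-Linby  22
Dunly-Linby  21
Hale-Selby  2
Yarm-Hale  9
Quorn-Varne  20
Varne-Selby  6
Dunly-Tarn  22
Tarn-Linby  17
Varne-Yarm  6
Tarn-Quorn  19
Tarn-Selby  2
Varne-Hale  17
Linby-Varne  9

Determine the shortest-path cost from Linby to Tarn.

Enumerating some paths:
Linby - Tarn: 17 = 17
Linby - Varne - Selby - Tarn: 9+6+2 = 17
Linby - Selby - Tarn: 12+2 = 14
Cheapest is Linby - Selby - Tarn at $14.

$14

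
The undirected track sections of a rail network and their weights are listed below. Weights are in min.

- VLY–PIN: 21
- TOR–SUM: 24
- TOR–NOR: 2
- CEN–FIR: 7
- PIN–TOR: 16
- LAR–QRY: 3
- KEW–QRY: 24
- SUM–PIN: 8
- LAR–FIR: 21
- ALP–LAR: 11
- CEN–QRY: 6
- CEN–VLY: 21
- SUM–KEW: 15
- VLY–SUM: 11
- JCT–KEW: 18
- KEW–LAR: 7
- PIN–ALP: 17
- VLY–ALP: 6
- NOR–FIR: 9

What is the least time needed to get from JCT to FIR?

Settle nodes by increasing distance from JCT:
JCT: 0
KEW: 18  (via JCT)
LAR: 25  (via KEW)
QRY: 28  (via LAR)
SUM: 33  (via KEW)
CEN: 34  (via QRY)
ALP: 36  (via LAR)
PIN: 41  (via SUM)
FIR: 41  (via CEN)
Shortest route: JCT–KEW–LAR–QRY–CEN–FIR = 41 min.

41 min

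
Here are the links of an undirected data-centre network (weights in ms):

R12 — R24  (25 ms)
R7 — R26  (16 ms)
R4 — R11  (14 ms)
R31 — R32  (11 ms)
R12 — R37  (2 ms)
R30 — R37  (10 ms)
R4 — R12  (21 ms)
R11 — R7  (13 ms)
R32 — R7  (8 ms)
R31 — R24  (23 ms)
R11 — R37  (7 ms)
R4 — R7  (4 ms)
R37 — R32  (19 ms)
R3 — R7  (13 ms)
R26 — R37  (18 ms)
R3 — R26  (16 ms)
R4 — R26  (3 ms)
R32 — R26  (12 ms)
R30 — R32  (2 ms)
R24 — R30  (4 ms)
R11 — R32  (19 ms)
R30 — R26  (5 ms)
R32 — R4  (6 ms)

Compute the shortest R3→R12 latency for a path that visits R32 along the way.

Best R3 to R32: R3–R7–R32 costing 21
Shortest R32→R12: R32–R30–R37–R12 = 14
Total via R32: 21 + 14 = 35 ms.

35 ms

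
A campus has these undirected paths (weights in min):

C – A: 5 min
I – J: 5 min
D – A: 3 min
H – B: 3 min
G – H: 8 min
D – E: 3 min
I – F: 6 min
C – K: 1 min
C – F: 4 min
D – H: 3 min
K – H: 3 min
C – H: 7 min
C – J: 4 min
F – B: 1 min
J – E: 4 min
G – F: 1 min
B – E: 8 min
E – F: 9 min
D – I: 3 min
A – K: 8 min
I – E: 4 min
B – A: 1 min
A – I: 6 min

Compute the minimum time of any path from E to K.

9 min

Shortest distances from E:
E: 0
D: 3  (via E)
I: 4  (via E)
J: 4  (via E)
A: 6  (via D)
H: 6  (via D)
B: 7  (via A)
C: 8  (via J)
F: 8  (via B)
G: 9  (via F)
K: 9  (via H)
Shortest route: E → D → H → K = 9 min.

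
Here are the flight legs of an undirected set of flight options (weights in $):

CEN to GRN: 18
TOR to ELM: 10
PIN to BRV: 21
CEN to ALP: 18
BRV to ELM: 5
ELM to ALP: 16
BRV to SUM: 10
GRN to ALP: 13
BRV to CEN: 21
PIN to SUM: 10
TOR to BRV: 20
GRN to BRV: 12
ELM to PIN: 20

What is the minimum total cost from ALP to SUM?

Candidate routes:
ALP–GRN–BRV–SUM: 13+12+10 = 35
ALP–ELM–PIN–SUM: 16+20+10 = 46
ALP–ELM–BRV–SUM: 16+5+10 = 31
The minimum is $31 via ALP–ELM–BRV–SUM.

$31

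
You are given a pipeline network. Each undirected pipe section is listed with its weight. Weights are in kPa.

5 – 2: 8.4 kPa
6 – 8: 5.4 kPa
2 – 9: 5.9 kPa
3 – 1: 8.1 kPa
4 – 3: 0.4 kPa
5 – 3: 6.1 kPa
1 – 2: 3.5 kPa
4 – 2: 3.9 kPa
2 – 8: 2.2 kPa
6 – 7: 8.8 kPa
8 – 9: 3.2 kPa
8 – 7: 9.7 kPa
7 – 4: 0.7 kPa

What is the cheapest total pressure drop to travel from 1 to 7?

8.1 kPa

Compare a few routes:
1–2–5–3–4–7: 3.5+8.4+6.1+0.4+0.7 = 19.1
1–2–4–7: 3.5+3.9+0.7 = 8.1
1–3–4–7: 8.1+0.4+0.7 = 9.2
1–2–8–7: 3.5+2.2+9.7 = 15.4
The minimum is 8.1 kPa via 1–2–4–7.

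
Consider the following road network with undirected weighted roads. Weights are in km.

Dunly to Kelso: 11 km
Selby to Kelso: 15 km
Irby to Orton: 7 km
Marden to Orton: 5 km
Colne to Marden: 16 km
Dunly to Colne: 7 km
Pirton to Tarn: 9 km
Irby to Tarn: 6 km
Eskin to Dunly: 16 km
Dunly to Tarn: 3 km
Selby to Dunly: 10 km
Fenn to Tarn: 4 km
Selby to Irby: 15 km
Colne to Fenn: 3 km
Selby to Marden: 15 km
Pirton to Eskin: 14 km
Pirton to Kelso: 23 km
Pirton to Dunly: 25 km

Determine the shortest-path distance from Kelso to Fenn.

Enumerating some paths:
Kelso - Selby - Dunly - Tarn - Fenn: 15+10+3+4 = 32
Kelso - Dunly - Colne - Fenn: 11+7+3 = 21
Kelso - Dunly - Tarn - Fenn: 11+3+4 = 18
Kelso - Selby - Dunly - Colne - Fenn: 15+10+7+3 = 35
Cheapest is Kelso - Dunly - Tarn - Fenn at 18 km.

18 km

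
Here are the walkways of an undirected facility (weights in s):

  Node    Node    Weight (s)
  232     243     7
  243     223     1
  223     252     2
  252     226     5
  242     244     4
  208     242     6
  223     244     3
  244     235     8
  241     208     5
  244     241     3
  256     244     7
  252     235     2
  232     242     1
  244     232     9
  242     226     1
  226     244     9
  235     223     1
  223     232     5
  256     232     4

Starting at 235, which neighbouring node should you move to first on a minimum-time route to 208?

223

Compare a few routes:
235–223–232–242–208: 1+5+1+6 = 13
235–223–244–241–208: 1+3+3+5 = 12
The minimum is 12 s via 235–223–244–241–208.
So from 235 the first move is to 223.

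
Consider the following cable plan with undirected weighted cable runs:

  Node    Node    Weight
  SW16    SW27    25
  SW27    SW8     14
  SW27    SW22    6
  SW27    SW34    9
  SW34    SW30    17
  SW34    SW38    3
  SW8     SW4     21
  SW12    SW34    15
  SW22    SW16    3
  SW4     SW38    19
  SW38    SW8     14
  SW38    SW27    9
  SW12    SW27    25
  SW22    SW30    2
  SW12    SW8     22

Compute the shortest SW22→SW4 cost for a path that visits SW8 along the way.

Shortest SW22→SW8: SW22–SW27–SW8 = 20
Best SW8 to SW4: SW8–SW4 costing 21
Total via SW8: 20 + 21 = 41.

41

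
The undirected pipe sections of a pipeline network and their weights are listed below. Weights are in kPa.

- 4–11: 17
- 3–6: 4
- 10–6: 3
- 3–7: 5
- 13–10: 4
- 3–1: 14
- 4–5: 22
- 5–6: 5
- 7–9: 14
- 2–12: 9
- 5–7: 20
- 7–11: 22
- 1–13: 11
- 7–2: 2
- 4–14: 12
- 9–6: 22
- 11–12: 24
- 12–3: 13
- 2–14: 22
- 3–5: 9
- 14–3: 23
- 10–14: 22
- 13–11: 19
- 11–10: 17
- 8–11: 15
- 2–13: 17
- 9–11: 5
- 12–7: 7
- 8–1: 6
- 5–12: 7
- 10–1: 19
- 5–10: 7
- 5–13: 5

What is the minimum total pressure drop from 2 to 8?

Compare a few routes:
2 → 7 → 3 → 1 → 8: 2+5+14+6 = 27
2 → 13 → 1 → 8: 17+11+6 = 34
Cheapest is 2 → 7 → 3 → 1 → 8 at 27 kPa.

27 kPa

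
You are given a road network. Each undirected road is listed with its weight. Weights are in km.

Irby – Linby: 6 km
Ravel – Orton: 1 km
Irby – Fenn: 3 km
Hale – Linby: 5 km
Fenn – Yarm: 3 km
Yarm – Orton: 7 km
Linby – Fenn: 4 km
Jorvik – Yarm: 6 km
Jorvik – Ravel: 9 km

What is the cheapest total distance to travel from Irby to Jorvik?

Candidate routes:
Irby - Fenn - Yarm - Orton - Ravel - Jorvik: 3+3+7+1+9 = 23
Irby - Fenn - Yarm - Jorvik: 3+3+6 = 12
Irby - Linby - Fenn - Yarm - Jorvik: 6+4+3+6 = 19
Irby - Linby - Fenn - Yarm - Orton - Ravel - Jorvik: 6+4+3+7+1+9 = 30
Cheapest is Irby - Fenn - Yarm - Jorvik at 12 km.

12 km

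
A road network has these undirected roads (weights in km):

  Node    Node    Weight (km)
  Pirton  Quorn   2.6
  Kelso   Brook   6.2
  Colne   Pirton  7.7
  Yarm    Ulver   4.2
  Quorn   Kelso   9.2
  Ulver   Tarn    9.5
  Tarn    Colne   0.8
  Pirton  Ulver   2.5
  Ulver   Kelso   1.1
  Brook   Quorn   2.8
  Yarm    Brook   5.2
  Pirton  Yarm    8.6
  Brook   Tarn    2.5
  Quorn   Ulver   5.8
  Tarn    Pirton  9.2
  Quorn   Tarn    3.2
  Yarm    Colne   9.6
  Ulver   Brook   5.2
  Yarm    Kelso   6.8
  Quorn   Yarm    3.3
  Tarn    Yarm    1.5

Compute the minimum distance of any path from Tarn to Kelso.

Running Dijkstra from Tarn:
Tarn: 0
Colne: 0.8  (via Tarn)
Yarm: 1.5  (via Tarn)
Brook: 2.5  (via Tarn)
Quorn: 3.2  (via Tarn)
Ulver: 5.7  (via Yarm)
Pirton: 5.8  (via Quorn)
Kelso: 6.8  (via Ulver)
Shortest route: Tarn → Yarm → Ulver → Kelso = 6.8 km.

6.8 km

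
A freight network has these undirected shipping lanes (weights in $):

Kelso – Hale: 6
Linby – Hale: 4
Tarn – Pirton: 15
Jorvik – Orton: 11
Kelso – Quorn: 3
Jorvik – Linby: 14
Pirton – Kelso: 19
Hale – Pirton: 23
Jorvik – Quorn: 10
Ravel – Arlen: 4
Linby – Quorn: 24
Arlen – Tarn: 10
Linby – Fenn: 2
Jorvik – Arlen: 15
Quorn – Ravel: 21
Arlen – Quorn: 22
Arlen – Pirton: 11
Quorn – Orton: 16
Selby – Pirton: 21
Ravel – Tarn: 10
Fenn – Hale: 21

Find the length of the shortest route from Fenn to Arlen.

Candidate routes:
Fenn - Linby - Jorvik - Arlen: 2+14+15 = 31
Fenn - Linby - Hale - Pirton - Arlen: 2+4+23+11 = 40
Fenn - Linby - Hale - Kelso - Quorn - Arlen: 2+4+6+3+22 = 37
The minimum is $31 via Fenn - Linby - Jorvik - Arlen.

$31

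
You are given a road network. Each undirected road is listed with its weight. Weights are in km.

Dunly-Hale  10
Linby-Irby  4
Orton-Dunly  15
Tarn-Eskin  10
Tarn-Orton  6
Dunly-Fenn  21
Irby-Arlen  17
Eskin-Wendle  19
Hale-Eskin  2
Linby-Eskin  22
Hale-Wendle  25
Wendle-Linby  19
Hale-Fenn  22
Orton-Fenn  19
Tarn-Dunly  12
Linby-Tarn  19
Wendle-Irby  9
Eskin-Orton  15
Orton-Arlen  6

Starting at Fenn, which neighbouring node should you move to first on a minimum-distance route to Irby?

Orton

Candidate routes:
Fenn–Orton–Tarn–Linby–Irby: 19+6+19+4 = 48
Fenn–Orton–Arlen–Irby: 19+6+17 = 42
Fenn–Hale–Eskin–Linby–Irby: 22+2+22+4 = 50
Cheapest is Fenn–Orton–Arlen–Irby at 42 km.
So from Fenn the first move is to Orton.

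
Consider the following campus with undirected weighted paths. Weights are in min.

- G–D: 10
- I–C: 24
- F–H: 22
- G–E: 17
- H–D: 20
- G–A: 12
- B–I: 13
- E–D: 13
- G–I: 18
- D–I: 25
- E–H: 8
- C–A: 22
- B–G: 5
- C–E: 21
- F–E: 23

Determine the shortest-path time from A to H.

37 min

Enumerating some paths:
A → G → E → H: 12+17+8 = 37
A → G → D → H: 12+10+20 = 42
A → G → D → E → H: 12+10+13+8 = 43
The minimum is 37 min via A → G → E → H.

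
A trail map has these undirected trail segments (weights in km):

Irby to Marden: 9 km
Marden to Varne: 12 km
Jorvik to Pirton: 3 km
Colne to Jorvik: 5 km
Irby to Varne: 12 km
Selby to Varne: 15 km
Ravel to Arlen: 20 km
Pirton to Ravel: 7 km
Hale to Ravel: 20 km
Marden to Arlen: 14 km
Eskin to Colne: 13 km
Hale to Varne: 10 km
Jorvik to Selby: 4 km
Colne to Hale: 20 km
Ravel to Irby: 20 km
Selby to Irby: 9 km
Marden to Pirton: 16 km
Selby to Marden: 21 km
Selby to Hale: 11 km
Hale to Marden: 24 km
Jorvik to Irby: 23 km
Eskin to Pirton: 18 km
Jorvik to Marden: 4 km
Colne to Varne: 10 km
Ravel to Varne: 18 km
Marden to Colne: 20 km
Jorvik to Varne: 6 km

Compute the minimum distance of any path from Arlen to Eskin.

36 km

Shortest distances from Arlen:
Arlen: 0
Marden: 14  (via Arlen)
Jorvik: 18  (via Marden)
Ravel: 20  (via Arlen)
Pirton: 21  (via Jorvik)
Selby: 22  (via Jorvik)
Colne: 23  (via Jorvik)
Irby: 23  (via Marden)
Varne: 24  (via Jorvik)
Hale: 33  (via Selby)
Eskin: 36  (via Colne)
Shortest route: Arlen → Marden → Jorvik → Colne → Eskin = 36 km.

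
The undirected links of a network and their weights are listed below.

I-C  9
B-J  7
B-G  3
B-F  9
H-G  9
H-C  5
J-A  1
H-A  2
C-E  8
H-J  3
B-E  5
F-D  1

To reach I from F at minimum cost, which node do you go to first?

Candidate routes:
F - B - E - C - I: 9+5+8+9 = 31
F - B - G - H - C - I: 9+3+9+5+9 = 35
F - B - J - A - H - C - I: 9+7+1+2+5+9 = 33
F - B - J - H - C - I: 9+7+3+5+9 = 33
The minimum is 31 via F - B - E - C - I.
So from F the first move is to B.

B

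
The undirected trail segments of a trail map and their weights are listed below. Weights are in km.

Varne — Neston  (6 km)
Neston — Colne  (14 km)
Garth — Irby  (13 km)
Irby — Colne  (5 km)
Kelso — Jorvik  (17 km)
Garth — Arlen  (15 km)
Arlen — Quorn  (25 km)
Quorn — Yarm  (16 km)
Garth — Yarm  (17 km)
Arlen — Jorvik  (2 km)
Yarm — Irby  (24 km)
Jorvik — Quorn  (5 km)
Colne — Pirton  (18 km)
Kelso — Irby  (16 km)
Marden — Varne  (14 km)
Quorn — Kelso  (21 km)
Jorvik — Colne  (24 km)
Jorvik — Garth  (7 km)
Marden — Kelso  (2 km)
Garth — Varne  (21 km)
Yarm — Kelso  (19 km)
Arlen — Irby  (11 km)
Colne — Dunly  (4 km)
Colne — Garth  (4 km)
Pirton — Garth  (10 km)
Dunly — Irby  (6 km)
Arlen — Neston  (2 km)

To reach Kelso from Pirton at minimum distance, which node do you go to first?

Compare a few routes:
Pirton - Garth - Colne - Irby - Kelso: 10+4+5+16 = 35
Pirton - Garth - Jorvik - Kelso: 10+7+17 = 34
Pirton - Colne - Irby - Kelso: 18+5+16 = 39
The minimum is 34 km via Pirton - Garth - Jorvik - Kelso.
So from Pirton the first move is to Garth.

Garth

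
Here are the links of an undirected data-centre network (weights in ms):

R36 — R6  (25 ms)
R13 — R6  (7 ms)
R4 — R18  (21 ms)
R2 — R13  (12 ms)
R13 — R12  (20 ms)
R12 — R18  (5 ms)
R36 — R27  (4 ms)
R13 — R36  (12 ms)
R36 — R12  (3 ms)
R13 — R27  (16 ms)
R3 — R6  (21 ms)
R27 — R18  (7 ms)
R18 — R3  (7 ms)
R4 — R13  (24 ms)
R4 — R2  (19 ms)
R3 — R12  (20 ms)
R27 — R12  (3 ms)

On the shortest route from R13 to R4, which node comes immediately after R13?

R4

Candidate routes:
R13 → R36 → R12 → R18 → R4: 12+3+5+21 = 41
R13 → R36 → R27 → R18 → R4: 12+4+7+21 = 44
R13 → R4: 24 = 24
R13 → R2 → R4: 12+19 = 31
The minimum is 24 ms via R13 → R4.
So from R13 the first move is to R4.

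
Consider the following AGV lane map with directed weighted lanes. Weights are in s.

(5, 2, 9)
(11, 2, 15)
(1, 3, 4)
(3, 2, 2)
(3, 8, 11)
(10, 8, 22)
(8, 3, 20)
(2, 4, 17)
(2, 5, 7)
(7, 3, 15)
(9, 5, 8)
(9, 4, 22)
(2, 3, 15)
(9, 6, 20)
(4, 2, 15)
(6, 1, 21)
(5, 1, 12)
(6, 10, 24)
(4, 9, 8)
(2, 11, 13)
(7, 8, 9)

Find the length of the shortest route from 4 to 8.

Enumerating some paths:
4 → 2 → 3 → 8: 15+15+11 = 41
4 → 9 → 5 → 1 → 3 → 8: 8+8+12+4+11 = 43
4 → 2 → 5 → 1 → 3 → 8: 15+7+12+4+11 = 49
The minimum is 41 s via 4 → 2 → 3 → 8.

41 s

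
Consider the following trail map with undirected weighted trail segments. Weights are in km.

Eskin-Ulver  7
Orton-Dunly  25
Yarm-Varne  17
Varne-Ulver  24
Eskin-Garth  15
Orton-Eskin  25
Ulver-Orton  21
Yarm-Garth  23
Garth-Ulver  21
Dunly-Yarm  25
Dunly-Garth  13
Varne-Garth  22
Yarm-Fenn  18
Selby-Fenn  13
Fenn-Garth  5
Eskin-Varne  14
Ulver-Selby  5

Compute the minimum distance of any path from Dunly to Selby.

Running Dijkstra from Dunly:
Dunly: 0
Garth: 13  (via Dunly)
Fenn: 18  (via Garth)
Orton: 25  (via Dunly)
Yarm: 25  (via Dunly)
Eskin: 28  (via Garth)
Selby: 31  (via Fenn)
Shortest route: Dunly → Garth → Fenn → Selby = 31 km.

31 km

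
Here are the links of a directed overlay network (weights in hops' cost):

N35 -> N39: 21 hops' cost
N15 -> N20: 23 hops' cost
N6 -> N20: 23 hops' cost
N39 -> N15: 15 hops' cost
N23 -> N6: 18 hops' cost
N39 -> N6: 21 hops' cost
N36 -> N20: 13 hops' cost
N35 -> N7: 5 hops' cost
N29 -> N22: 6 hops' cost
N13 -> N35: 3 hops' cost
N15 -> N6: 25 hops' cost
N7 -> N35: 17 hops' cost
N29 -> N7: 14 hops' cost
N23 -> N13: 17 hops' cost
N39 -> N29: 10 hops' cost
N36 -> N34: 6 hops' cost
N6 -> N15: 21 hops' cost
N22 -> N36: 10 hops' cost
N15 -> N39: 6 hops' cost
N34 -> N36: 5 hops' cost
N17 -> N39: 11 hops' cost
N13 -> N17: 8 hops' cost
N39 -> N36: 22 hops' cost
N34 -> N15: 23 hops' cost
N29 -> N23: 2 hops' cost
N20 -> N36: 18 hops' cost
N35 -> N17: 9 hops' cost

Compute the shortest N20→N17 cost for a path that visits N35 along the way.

Best N20 to N35: N20–N36–N34–N15–N39–N29–N23–N13–N35 costing 85
Shortest N35→N17: N35–N17 = 9
Total via N35: 85 + 9 = 94 hops' cost.

94 hops' cost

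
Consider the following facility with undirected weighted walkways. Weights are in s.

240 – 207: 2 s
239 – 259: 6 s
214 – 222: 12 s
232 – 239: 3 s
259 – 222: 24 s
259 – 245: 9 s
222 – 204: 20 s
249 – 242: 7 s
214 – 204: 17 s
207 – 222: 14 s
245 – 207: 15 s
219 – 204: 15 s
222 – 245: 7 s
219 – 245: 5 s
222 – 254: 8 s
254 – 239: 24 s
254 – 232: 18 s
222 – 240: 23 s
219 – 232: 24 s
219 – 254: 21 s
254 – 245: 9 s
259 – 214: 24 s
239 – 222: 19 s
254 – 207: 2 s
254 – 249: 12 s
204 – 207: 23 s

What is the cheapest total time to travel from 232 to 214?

33 s

Candidate routes:
232–239–222–214: 3+19+12 = 34
232–239–259–245–222–214: 3+6+9+7+12 = 37
232–239–259–214: 3+6+24 = 33
Cheapest is 232–239–259–214 at 33 s.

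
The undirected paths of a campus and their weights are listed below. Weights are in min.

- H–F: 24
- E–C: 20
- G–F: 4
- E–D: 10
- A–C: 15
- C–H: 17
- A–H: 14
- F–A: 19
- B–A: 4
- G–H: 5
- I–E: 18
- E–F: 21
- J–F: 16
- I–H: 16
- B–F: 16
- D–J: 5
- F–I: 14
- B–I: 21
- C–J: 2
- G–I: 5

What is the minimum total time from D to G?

25 min

Candidate routes:
D → J → C → H → G: 5+2+17+5 = 29
D → J → F → G: 5+16+4 = 25
D → E → I → G: 10+18+5 = 33
Cheapest is D → J → F → G at 25 min.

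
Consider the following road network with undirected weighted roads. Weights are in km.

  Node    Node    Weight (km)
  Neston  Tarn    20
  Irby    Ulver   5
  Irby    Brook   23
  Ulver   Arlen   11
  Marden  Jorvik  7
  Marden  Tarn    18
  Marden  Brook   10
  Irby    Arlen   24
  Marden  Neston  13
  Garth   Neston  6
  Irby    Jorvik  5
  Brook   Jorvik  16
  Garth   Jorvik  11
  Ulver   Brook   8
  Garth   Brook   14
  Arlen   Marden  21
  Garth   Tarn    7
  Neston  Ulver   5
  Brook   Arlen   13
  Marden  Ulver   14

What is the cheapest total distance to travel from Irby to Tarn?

Candidate routes:
Irby–Jorvik–Garth–Tarn: 5+11+7 = 23
Irby–Ulver–Neston–Tarn: 5+5+20 = 30
Irby–Jorvik–Marden–Tarn: 5+7+18 = 30
Cheapest is Irby–Jorvik–Garth–Tarn at 23 km.

23 km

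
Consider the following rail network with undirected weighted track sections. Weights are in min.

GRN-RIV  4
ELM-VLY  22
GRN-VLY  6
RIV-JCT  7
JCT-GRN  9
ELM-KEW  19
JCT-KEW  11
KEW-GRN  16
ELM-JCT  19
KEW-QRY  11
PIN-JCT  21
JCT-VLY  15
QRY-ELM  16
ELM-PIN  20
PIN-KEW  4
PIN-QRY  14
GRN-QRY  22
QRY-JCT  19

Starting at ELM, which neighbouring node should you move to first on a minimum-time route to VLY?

Compare a few routes:
ELM → VLY: 22 = 22
ELM → JCT → GRN → VLY: 19+9+6 = 34
The minimum is 22 min via ELM → VLY.
So from ELM the first move is to VLY.

VLY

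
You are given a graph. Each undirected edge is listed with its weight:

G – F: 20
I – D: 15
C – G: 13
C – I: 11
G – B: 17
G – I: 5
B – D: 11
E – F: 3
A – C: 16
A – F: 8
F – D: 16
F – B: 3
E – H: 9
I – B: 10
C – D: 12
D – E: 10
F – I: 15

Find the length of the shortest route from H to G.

30

Shortest distances from H:
H: 0
E: 9  (via H)
F: 12  (via E)
B: 15  (via F)
D: 19  (via E)
A: 20  (via F)
I: 25  (via B)
G: 30  (via I)
Shortest route: H–E–F–B–I–G = 30.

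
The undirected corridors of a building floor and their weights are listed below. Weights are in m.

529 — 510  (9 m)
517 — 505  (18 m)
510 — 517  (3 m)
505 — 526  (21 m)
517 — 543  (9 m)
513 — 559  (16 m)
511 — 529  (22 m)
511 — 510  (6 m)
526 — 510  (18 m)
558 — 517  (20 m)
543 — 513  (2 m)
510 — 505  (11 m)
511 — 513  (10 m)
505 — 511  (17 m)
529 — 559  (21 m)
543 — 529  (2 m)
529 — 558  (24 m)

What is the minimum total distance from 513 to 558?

Settle nodes by increasing distance from 513:
513: 0
543: 2  (via 513)
529: 4  (via 543)
511: 10  (via 513)
517: 11  (via 543)
510: 13  (via 529)
559: 16  (via 513)
505: 24  (via 510)
558: 28  (via 529)
Shortest route: 513 → 543 → 529 → 558 = 28 m.

28 m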